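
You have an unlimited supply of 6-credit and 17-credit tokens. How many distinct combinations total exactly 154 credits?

2

Need nonnegative integers with 6j + 17k = 154.
gcd(6, 17) = 1, and 6·(3) + 17·(-1) = 1.
So (j₀, k₀) = (462, -154); general j = 462 + 17t, k = -154 - 6t.
j ≥ 0 ⇒ t ≥ -27; k ≥ 0 ⇒ t ≤ -26. That's 2 values of t.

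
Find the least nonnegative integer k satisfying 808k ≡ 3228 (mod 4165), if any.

3736

gcd(4165, 808) = 1.
1 divides 3228, so solutions exist.
By Bézout, 808×(-933) + 4165×(181) = 1.
So 808×(-933) ≡ 1 (mod 4165); multiply by 3228: k ≡ -3011724 (mod 4165).
Smallest nonnegative: k = -3011724 mod 4165 = 3736.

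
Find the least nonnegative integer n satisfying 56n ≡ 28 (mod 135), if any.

gcd(135, 56) = 1.
1 divides 28, so solutions exist.
By Bézout, 56·(41) + 135·(-17) = 1.
So 56·(41) ≡ 1 (mod 135); multiply by 28: n ≡ 1148 (mod 135).
Smallest nonnegative: n = 1148 mod 135 = 68.

68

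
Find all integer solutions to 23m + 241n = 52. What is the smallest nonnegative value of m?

gcd(241, 23) = 1.
1 divides 52, so solutions exist.
By Bézout, 23*(21) + 241*(-2) = 1.
Scale by 52/1 = 52: (m₀, n₀) = (1092, -104).
General solution: m = 1092 + 241t, n = -104 - 23t for integer t.
m ≥ 0: smallest is 1092 mod 241 = 128 (at t = -4), with n = -12.

128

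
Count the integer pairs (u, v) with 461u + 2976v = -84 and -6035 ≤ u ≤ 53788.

20

gcd(2976, 461) = 1  (2976 = 6*461 + 210, 461 = 2*210 + 41, 210 = 5*41 + 5, 41 = 8*5 + 1, 5 = 5*1).
Back-substituting, 461*(581) + 2976*(-90) = 1.
Scale by -84: particular solution (-48804, 7560); reduce u mod 2976: (1788, -277).
General solution: u = 1788 + 2976t, v = -277 - 461t for integer t.
-6035 ≤ 1788 + 2976t ≤ 53788 gives t ∈ [-2, 17], which is 20 values.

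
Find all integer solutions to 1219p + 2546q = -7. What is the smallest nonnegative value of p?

gcd(2546, 1219) = 1  (2546 = 2·1219 + 108, 1219 = 11·108 + 31, 108 = 3·31 + 15, 31 = 2·15 + 1, 15 = 15·1).
1 divides -7, so solutions exist.
Back-substituting, 1219·(165) + 2546·(-79) = 1.
Scale by -7/1 = -7: (p₀, q₀) = (-1155, 553).
General solution: p = -1155 + 2546t, q = 553 - 1219t for integer t.
p ≥ 0: smallest is -1155 mod 2546 = 1391 (at t = 1), with q = -666.

1391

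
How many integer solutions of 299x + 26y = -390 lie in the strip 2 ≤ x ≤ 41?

gcd(299, 26) = 13.
By Bézout, 299*(1) + 26*(-11) = 13.
Particular solution: (0, -15).
General solution: x = 0 + 2t, y = -15 - 23t for integer t.
2 ≤ 0 + 2t ≤ 41 gives t ∈ [1, 20], which is 20 values.

20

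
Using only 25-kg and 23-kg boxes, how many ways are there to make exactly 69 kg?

Need nonnegative integers with 25j + 23k = 69.
gcd(25, 23) = 1, and 25·(-11) + 23·(12) = 1.
So (j₀, k₀) = (-759, 828); general j = -759 + 23t, k = 828 - 25t.
j ≥ 0 ⇒ t ≥ 33; k ≥ 0 ⇒ t ≤ 33. That's 1 value of t.

1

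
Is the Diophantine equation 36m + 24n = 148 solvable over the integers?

gcd(36, 24) = 12  (36 = 1*24 + 12, 24 = 2*12).
12 does not divide 148 (remainder 4), so no integer solutions.

no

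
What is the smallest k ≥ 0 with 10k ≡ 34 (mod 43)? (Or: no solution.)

12

gcd(43, 10):
  43 = 4·10 + 3
  10 = 3·3 + 1
  3 = 3·1
so gcd(43, 10) = 1.
1 divides 34, so solutions exist.
Back-substitute for Bézout coefficients:
  1 = 10 - 3·3
  ... = 10·(13) + 43·(-3)
So 10·(13) ≡ 1 (mod 43); multiply by 34: k ≡ 442 (mod 43).
Smallest nonnegative: k = 442 mod 43 = 12.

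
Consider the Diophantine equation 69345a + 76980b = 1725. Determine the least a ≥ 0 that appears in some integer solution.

gcd(76980, 69345):
  76980 = 1*69345 + 7635
  69345 = 9*7635 + 630
  7635 = 12*630 + 75
  630 = 8*75 + 30
  75 = 2*30 + 15
  30 = 2*15
so gcd(76980, 69345) = 15.
15 divides 1725, so solutions exist.
Back-substitute for Bézout coefficients:
  15 = 75 - 2*30
  ... = 69345*(-2077) + 76980*(1871)
Scale by 1725/15 = 115: (a₀, b₀) = (-238855, 215165).
General solution: a = -238855 + 5132t, b = 215165 - 4623t for integer t.
a ≥ 0: smallest is -238855 mod 5132 = 2349 (at t = 47), with b = -2116.

2349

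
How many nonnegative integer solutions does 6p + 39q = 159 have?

2

gcd(39, 6):
  39 = 6×6 + 3
  6 = 2×3
so gcd(39, 6) = 3.
Back-substitute for Bézout coefficients:
  3 = 39 - 6×6
  ... = 6×(-6) + 39×(1)
Scale by 53: one solution is (-318, 53). Reduce p mod 13: (7, 3).
General: p = 7 + 13t, q = 3 - 2t.
p ≥ 0 ⇒ t ≥ 0; q ≥ 0 ⇒ t ≤ 1. So t ∈ [0, 1]: 2 solutions.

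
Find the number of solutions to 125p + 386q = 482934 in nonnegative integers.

10

gcd(386, 125) = 1.
By Bézout, 125×(105) + 386×(-34) = 1.
One solution: (22, 1244).
General: p = 22 + 386t, q = 1244 - 125t.
p ≥ 0 ⇒ t ≥ 0; q ≥ 0 ⇒ t ≤ 9. So t ∈ [0, 9]: 10 solutions.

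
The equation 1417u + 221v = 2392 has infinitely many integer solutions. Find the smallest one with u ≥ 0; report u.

gcd(1417, 221):
  1417 = 6×221 + 91
  221 = 2×91 + 39
  91 = 2×39 + 13
  39 = 3×13
so gcd(1417, 221) = 13.
13 divides 2392, so solutions exist.
Back-substitute for Bézout coefficients:
  13 = 91 - 2×39
  ... = 1417×(5) + 221×(-32)
Scale by 2392/13 = 184: (u₀, v₀) = (920, -5888).
General solution: u = 920 + 17t, v = -5888 - 109t for integer t.
u ≥ 0: smallest is 920 mod 17 = 2 (at t = -54), with v = -2.

2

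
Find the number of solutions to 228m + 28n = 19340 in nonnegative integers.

12

gcd(228, 28) = 4.
By Bézout, 228·(1) + 28·(-8) = 4.
One solution: (5, 650).
General: m = 5 + 7t, n = 650 - 57t.
m ≥ 0 ⇒ t ≥ 0; n ≥ 0 ⇒ t ≤ 11. So t ∈ [0, 11]: 12 solutions.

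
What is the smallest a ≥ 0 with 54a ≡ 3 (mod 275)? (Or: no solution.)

107

gcd(275, 54) = 1.
1 divides 3, so solutions exist.
By Bézout, 54·(-56) + 275·(11) = 1.
So 54·(-56) ≡ 1 (mod 275); multiply by 3: a ≡ -168 (mod 275).
Smallest nonnegative: a = -168 mod 275 = 107.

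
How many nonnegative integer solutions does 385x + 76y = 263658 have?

9

gcd(385, 76) = 1  (385 = 5×76 + 5, 76 = 15×5 + 1, 5 = 5×1).
Back-substituting, 385×(-15) + 76×(76) = 1.
Scale by 263658: one solution is (-3954870, 20038008). Reduce x mod 76: (18, 3378).
General: x = 18 + 76t, y = 3378 - 385t.
x ≥ 0 ⇒ t ≥ 0; y ≥ 0 ⇒ t ≤ 8. So t ∈ [0, 8]: 9 solutions.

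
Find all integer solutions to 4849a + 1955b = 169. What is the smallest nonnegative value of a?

gcd(4849, 1955):
  4849 = 2*1955 + 939
  1955 = 2*939 + 77
  939 = 12*77 + 15
  77 = 5*15 + 2
  15 = 7*2 + 1
  2 = 2*1
so gcd(4849, 1955) = 1.
1 divides 169, so solutions exist.
Back-substitute for Bézout coefficients:
  1 = 15 - 7*2
  ... = 4849*(914) + 1955*(-2267)
Scale by 169/1 = 169: (a₀, b₀) = (154466, -383123).
General solution: a = 154466 + 1955t, b = -383123 - 4849t for integer t.
a ≥ 0: smallest is 154466 mod 1955 = 21 (at t = -79), with b = -52.

21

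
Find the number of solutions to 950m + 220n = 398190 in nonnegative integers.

gcd(950, 220):
  950 = 4*220 + 70
  220 = 3*70 + 10
  70 = 7*10
so gcd(950, 220) = 10.
Back-substitute for Bézout coefficients:
  10 = 220 - 3*70
  ... = 950*(-3) + 220*(13)
Scale by 39819: one solution is (-119457, 517647). Reduce m mod 22: (3, 1797).
General: m = 3 + 22t, n = 1797 - 95t.
m ≥ 0 ⇒ t ≥ 0; n ≥ 0 ⇒ t ≤ 18. So t ∈ [0, 18]: 19 solutions.

19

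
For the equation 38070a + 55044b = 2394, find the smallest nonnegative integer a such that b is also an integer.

389

gcd(55044, 38070):
  55044 = 1×38070 + 16974
  38070 = 2×16974 + 4122
  16974 = 4×4122 + 486
  4122 = 8×486 + 234
  486 = 2×234 + 18
  234 = 13×18
so gcd(55044, 38070) = 18.
18 divides 2394, so solutions exist.
Back-substitute for Bézout coefficients:
  18 = 486 - 2×234
  ... = 38070×(-227) + 55044×(157)
Scale by 2394/18 = 133: (a₀, b₀) = (-30191, 20881).
General solution: a = -30191 + 3058t, b = 20881 - 2115t for integer t.
a ≥ 0: smallest is -30191 mod 3058 = 389 (at t = 10), with b = -269.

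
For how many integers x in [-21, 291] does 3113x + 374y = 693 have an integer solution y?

10

gcd(3113, 374) = 11  (3113 = 8*374 + 121, 374 = 3*121 + 11, 121 = 11*11).
Back-substituting, 3113*(-3) + 374*(25) = 11.
Scale by 63: particular solution (-189, 1575); reduce x mod 34: (15, -123).
General solution: x = 15 + 34t, y = -123 - 283t for integer t.
-21 ≤ 15 + 34t ≤ 291 gives t ∈ [-1, 8], which is 10 values.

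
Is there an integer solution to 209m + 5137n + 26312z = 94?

no

gcd(5137, 209) = 11  (5137 = 24×209 + 121, 209 = 1×121 + 88, 121 = 1×88 + 33, 88 = 2×33 + 22, 33 = 1×22 + 11, 22 = 2×11).
gcd(11, 26312) = 11.
11 does not divide 94 (remainder 6), so no integer solutions.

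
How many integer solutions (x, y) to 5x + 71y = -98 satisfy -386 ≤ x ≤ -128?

3

gcd(71, 5) = 1.
By Bézout, 5*(-14) + 71*(1) = 1.
Particular solution: (23, -3).
General solution: x = 23 + 71t, y = -3 - 5t for integer t.
-386 ≤ 23 + 71t ≤ -128 gives t ∈ [-5, -3], which is 3 values.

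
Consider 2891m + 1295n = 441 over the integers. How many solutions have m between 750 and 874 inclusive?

1

gcd(2891, 1295) = 7  (2891 = 2·1295 + 301, 1295 = 4·301 + 91, 301 = 3·91 + 28, 91 = 3·28 + 7, 28 = 4·7).
Back-substituting, 2891·(-43) + 1295·(96) = 7.
Scale by 63: particular solution (-2709, 6048); reduce m mod 185: (66, -147).
General solution: m = 66 + 185t, n = -147 - 413t for integer t.
750 ≤ 66 + 185t ≤ 874 gives t ∈ [4, 4], which is 1 value.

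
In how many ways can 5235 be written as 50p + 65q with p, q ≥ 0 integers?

8

gcd(65, 50):
  65 = 1*50 + 15
  50 = 3*15 + 5
  15 = 3*5
so gcd(65, 50) = 5.
Back-substitute for Bézout coefficients:
  5 = 50 - 3*15
  ... = 50*(4) + 65*(-3)
Scale by 1047: one solution is (4188, -3141). Reduce p mod 13: (2, 79).
General: p = 2 + 13t, q = 79 - 10t.
p ≥ 0 ⇒ t ≥ 0; q ≥ 0 ⇒ t ≤ 7. So t ∈ [0, 7]: 8 solutions.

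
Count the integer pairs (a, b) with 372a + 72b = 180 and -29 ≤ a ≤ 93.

gcd(372, 72) = 12.
By Bézout, 372×(1) + 72×(-5) = 12.
Particular solution: (3, -13).
General solution: a = 3 + 6t, b = -13 - 31t for integer t.
-29 ≤ 3 + 6t ≤ 93 gives t ∈ [-5, 15], which is 21 values.

21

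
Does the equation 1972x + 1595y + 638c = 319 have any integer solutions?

yes

gcd(1972, 1595):
  1972 = 1·1595 + 377
  1595 = 4·377 + 87
  377 = 4·87 + 29
  87 = 3·29
so gcd(1972, 1595) = 29.
gcd(29, 638) = 29.
29 divides 319, so integer solutions exist.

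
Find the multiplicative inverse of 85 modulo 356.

289

gcd(356, 85) = 1  (356 = 4·85 + 16, 85 = 5·16 + 5, 16 = 3·5 + 1, 5 = 5·1).
Back-substituting, 85·(-67) + 356·(16) = 1.
So 85·-67 ≡ 1 (mod 356), and -67 mod 356 = 289.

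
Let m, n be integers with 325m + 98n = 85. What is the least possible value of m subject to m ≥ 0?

gcd(325, 98) = 1  (325 = 3*98 + 31, 98 = 3*31 + 5, 31 = 6*5 + 1, 5 = 5*1).
1 divides 85, so solutions exist.
Back-substituting, 325*(19) + 98*(-63) = 1.
Scale by 85/1 = 85: (m₀, n₀) = (1615, -5355).
General solution: m = 1615 + 98t, n = -5355 - 325t for integer t.
m ≥ 0: smallest is 1615 mod 98 = 47 (at t = -16), with n = -155.

47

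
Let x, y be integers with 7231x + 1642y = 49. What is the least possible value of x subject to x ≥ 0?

gcd(7231, 1642) = 1.
1 divides 49, so solutions exist.
By Bézout, 7231×(265) + 1642×(-1167) = 1.
Scale by 49/1 = 49: (x₀, y₀) = (12985, -57183).
General solution: x = 12985 + 1642t, y = -57183 - 7231t for integer t.
x ≥ 0: smallest is 12985 mod 1642 = 1491 (at t = -7), with y = -6566.

1491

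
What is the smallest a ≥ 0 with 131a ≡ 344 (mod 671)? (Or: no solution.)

228

gcd(671, 131) = 1  (671 = 5*131 + 16, 131 = 8*16 + 3, 16 = 5*3 + 1, 3 = 3*1).
1 divides 344, so solutions exist.
Back-substituting, 131*(-210) + 671*(41) = 1.
So 131*(-210) ≡ 1 (mod 671); multiply by 344: a ≡ -72240 (mod 671).
Smallest nonnegative: a = -72240 mod 671 = 228.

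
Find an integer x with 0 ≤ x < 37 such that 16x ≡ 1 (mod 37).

7

gcd(37, 16):
  37 = 2·16 + 5
  16 = 3·5 + 1
  5 = 5·1
so gcd(37, 16) = 1.
Back-substitute for Bézout coefficients:
  1 = 16 - 3·5
  ... = 16·(7) + 37·(-3)
So 16·7 ≡ 1 (mod 37), and 7 mod 37 = 7.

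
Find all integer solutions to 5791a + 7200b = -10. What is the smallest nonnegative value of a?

2090

gcd(7200, 5791):
  7200 = 1×5791 + 1409
  5791 = 4×1409 + 155
  1409 = 9×155 + 14
  155 = 11×14 + 1
  14 = 14×1
so gcd(7200, 5791) = 1.
1 divides -10, so solutions exist.
Back-substitute for Bézout coefficients:
  1 = 155 - 11×14
  ... = 5791×(511) + 7200×(-411)
Scale by -10/1 = -10: (a₀, b₀) = (-5110, 4110).
General solution: a = -5110 + 7200t, b = 4110 - 5791t for integer t.
a ≥ 0: smallest is -5110 mod 7200 = 2090 (at t = 1), with b = -1681.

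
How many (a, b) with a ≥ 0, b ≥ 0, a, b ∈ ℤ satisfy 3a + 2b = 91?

15

gcd(3, 2) = 1  (3 = 1×2 + 1, 2 = 2×1).
Back-substituting, 3×(1) + 2×(-1) = 1.
Scale by 91: one solution is (91, -91). Reduce a mod 2: (1, 44).
General: a = 1 + 2t, b = 44 - 3t.
a ≥ 0 ⇒ t ≥ 0; b ≥ 0 ⇒ t ≤ 14. So t ∈ [0, 14]: 15 solutions.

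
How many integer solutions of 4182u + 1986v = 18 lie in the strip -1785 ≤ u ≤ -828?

3

gcd(4182, 1986) = 6  (4182 = 2·1986 + 210, 1986 = 9·210 + 96, 210 = 2·96 + 18, 96 = 5·18 + 6, 18 = 3·6).
Back-substituting, 4182·(-104) + 1986·(219) = 6.
Scale by 3: particular solution (-312, 657); reduce u mod 331: (19, -40).
General solution: u = 19 + 331t, v = -40 - 697t for integer t.
-1785 ≤ 19 + 331t ≤ -828 gives t ∈ [-5, -3], which is 3 values.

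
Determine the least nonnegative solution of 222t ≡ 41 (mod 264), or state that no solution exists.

no solution

gcd(264, 222):
  264 = 1*222 + 42
  222 = 5*42 + 12
  42 = 3*12 + 6
  12 = 2*6
so gcd(264, 222) = 6.
6 does not divide 41, so the congruence has no solution.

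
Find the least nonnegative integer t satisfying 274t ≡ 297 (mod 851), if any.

gcd(851, 274) = 1.
1 divides 297, so solutions exist.
By Bézout, 274·(264) + 851·(-85) = 1.
So 274·(264) ≡ 1 (mod 851); multiply by 297: t ≡ 78408 (mod 851).
Smallest nonnegative: t = 78408 mod 851 = 116.

116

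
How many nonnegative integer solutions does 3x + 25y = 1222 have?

gcd(25, 3) = 1  (25 = 8*3 + 1, 3 = 3*1).
Back-substituting, 3*(-8) + 25*(1) = 1.
Scale by 1222: one solution is (-9776, 1222). Reduce x mod 25: (24, 46).
General: x = 24 + 25t, y = 46 - 3t.
x ≥ 0 ⇒ t ≥ 0; y ≥ 0 ⇒ t ≤ 15. So t ∈ [0, 15]: 16 solutions.

16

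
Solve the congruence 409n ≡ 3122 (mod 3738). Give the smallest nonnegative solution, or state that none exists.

2786

gcd(3738, 409):
  3738 = 9·409 + 57
  409 = 7·57 + 10
  57 = 5·10 + 7
  10 = 1·7 + 3
  7 = 2·3 + 1
  3 = 3·1
so gcd(3738, 409) = 1.
1 divides 3122, so solutions exist.
Back-substitute for Bézout coefficients:
  1 = 7 - 2·3
  ... = 409·(-1115) + 3738·(122)
So 409·(-1115) ≡ 1 (mod 3738); multiply by 3122: n ≡ -3481030 (mod 3738).
Smallest nonnegative: n = -3481030 mod 3738 = 2786.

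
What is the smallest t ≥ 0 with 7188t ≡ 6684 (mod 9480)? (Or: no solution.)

gcd(9480, 7188):
  9480 = 1×7188 + 2292
  7188 = 3×2292 + 312
  2292 = 7×312 + 108
  312 = 2×108 + 96
  108 = 1×96 + 12
  96 = 8×12
so gcd(9480, 7188) = 12.
12 divides 6684, so solutions exist.
Back-substitute for Bézout coefficients:
  12 = 108 - 1×96
  ... = 7188×(-91) + 9480×(69)
So 7188×(-91) ≡ 12 (mod 9480); multiply by 557: t ≡ -50687 (mod 790).
Smallest nonnegative: t = -50687 mod 790 = 663.

663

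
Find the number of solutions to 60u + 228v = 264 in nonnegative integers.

gcd(228, 60):
  228 = 3·60 + 48
  60 = 1·48 + 12
  48 = 4·12
so gcd(228, 60) = 12.
Back-substitute for Bézout coefficients:
  12 = 60 - 1·48
  ... = 60·(4) + 228·(-1)
Scale by 22: one solution is (88, -22). Reduce u mod 19: (12, -2).
General: u = 12 + 19t, v = -2 - 5t.
u ≥ 0 ⇒ t ≥ 0; v ≥ 0 ⇒ t ≤ -1. So t ∈ [0, -1]: 0 solutions.

0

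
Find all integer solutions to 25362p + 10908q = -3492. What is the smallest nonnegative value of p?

362

gcd(25362, 10908):
  25362 = 2×10908 + 3546
  10908 = 3×3546 + 270
  3546 = 13×270 + 36
  270 = 7×36 + 18
  36 = 2×18
so gcd(25362, 10908) = 18.
18 divides -3492, so solutions exist.
Back-substitute for Bézout coefficients:
  18 = 270 - 7×36
  ... = 25362×(-283) + 10908×(658)
Scale by -3492/18 = -194: (p₀, q₀) = (54902, -127652).
General solution: p = 54902 + 606t, q = -127652 - 1409t for integer t.
p ≥ 0: smallest is 54902 mod 606 = 362 (at t = -90), with q = -842.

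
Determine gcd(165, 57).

gcd(165, 57):
  165 = 2·57 + 51
  57 = 1·51 + 6
  51 = 8·6 + 3
  6 = 2·3
so gcd(165, 57) = 3.

3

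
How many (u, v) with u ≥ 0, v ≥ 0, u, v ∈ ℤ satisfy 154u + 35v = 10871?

14

gcd(154, 35) = 7  (154 = 4*35 + 14, 35 = 2*14 + 7, 14 = 2*7).
Back-substituting, 154*(-2) + 35*(9) = 7.
Scale by 1553: one solution is (-3106, 13977). Reduce u mod 5: (4, 293).
General: u = 4 + 5t, v = 293 - 22t.
u ≥ 0 ⇒ t ≥ 0; v ≥ 0 ⇒ t ≤ 13. So t ∈ [0, 13]: 14 solutions.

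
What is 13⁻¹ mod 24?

13

gcd(24, 13) = 1  (24 = 1·13 + 11, 13 = 1·11 + 2, 11 = 5·2 + 1, 2 = 2·1).
Back-substituting, 13·(-11) + 24·(6) = 1.
So 13·-11 ≡ 1 (mod 24), and -11 mod 24 = 13.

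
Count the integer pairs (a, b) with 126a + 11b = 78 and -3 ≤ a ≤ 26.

3

gcd(126, 11) = 1.
By Bézout, 126·(-2) + 11·(23) = 1.
Particular solution: (9, -96).
General solution: a = 9 + 11t, b = -96 - 126t for integer t.
-3 ≤ 9 + 11t ≤ 26 gives t ∈ [-1, 1], which is 3 values.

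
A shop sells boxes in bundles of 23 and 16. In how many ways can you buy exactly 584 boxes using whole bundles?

2

Need nonnegative integers with 23j + 16k = 584.
gcd(23, 16) = 1, and 23·(7) + 16·(-10) = 1.
So (j₀, k₀) = (4088, -5840); general j = 4088 + 16t, k = -5840 - 23t.
j ≥ 0 ⇒ t ≥ -255; k ≥ 0 ⇒ t ≤ -254. That's 2 values of t.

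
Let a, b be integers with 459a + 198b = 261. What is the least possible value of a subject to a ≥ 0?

1

gcd(459, 198) = 9  (459 = 2*198 + 63, 198 = 3*63 + 9, 63 = 7*9).
9 divides 261, so solutions exist.
Back-substituting, 459*(-3) + 198*(7) = 9.
Scale by 261/9 = 29: (a₀, b₀) = (-87, 203).
General solution: a = -87 + 22t, b = 203 - 51t for integer t.
a ≥ 0: smallest is -87 mod 22 = 1 (at t = 4), with b = -1.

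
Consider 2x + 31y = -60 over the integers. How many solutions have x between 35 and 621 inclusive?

19

gcd(31, 2) = 1  (31 = 15×2 + 1, 2 = 2×1).
Back-substituting, 2×(-15) + 31×(1) = 1.
Scale by -60: particular solution (900, -60); reduce x mod 31: (1, -2).
General solution: x = 1 + 31t, y = -2 - 2t for integer t.
35 ≤ 1 + 31t ≤ 621 gives t ∈ [2, 20], which is 19 values.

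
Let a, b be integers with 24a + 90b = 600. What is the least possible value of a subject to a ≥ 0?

gcd(90, 24):
  90 = 3×24 + 18
  24 = 1×18 + 6
  18 = 3×6
so gcd(90, 24) = 6.
6 divides 600, so solutions exist.
Back-substitute for Bézout coefficients:
  6 = 24 - 1×18
  ... = 24×(4) + 90×(-1)
Scale by 600/6 = 100: (a₀, b₀) = (400, -100).
General solution: a = 400 + 15t, b = -100 - 4t for integer t.
a ≥ 0: smallest is 400 mod 15 = 10 (at t = -26), with b = 4.

10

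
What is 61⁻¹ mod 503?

33

gcd(503, 61) = 1.
By Bézout, 61·(33) + 503·(-4) = 1.
So 61·33 ≡ 1 (mod 503), and 33 mod 503 = 33.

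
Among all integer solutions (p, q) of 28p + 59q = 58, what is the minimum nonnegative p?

40

gcd(59, 28):
  59 = 2*28 + 3
  28 = 9*3 + 1
  3 = 3*1
so gcd(59, 28) = 1.
1 divides 58, so solutions exist.
Back-substitute for Bézout coefficients:
  1 = 28 - 9*3
  ... = 28*(19) + 59*(-9)
Scale by 58/1 = 58: (p₀, q₀) = (1102, -522).
General solution: p = 1102 + 59t, q = -522 - 28t for integer t.
p ≥ 0: smallest is 1102 mod 59 = 40 (at t = -18), with q = -18.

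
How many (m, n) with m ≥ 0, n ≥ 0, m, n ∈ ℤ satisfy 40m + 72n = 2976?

8

gcd(72, 40) = 8.
By Bézout, 40·(2) + 72·(-1) = 8.
One solution: (6, 38).
General: m = 6 + 9t, n = 38 - 5t.
m ≥ 0 ⇒ t ≥ 0; n ≥ 0 ⇒ t ≤ 7. So t ∈ [0, 7]: 8 solutions.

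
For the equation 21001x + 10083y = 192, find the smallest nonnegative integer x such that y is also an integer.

1884

gcd(21001, 10083) = 1  (21001 = 2·10083 + 835, 10083 = 12·835 + 63, 835 = 13·63 + 16, 63 = 3·16 + 15, 16 = 1·15 + 1, 15 = 15·1).
1 divides 192, so solutions exist.
Back-substituting, 21001·(640) + 10083·(-1333) = 1.
Scale by 192/1 = 192: (x₀, y₀) = (122880, -255936).
General solution: x = 122880 + 10083t, y = -255936 - 21001t for integer t.
x ≥ 0: smallest is 122880 mod 10083 = 1884 (at t = -12), with y = -3924.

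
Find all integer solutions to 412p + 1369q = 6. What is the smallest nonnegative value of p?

1163

gcd(1369, 412) = 1  (1369 = 3·412 + 133, 412 = 3·133 + 13, 133 = 10·13 + 3, 13 = 4·3 + 1, 3 = 3·1).
1 divides 6, so solutions exist.
Back-substituting, 412·(422) + 1369·(-127) = 1.
Scale by 6/1 = 6: (p₀, q₀) = (2532, -762).
General solution: p = 2532 + 1369t, q = -762 - 412t for integer t.
p ≥ 0: smallest is 2532 mod 1369 = 1163 (at t = -1), with q = -350.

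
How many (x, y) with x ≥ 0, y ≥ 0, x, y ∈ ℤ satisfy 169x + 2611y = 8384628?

gcd(2611, 169) = 1  (2611 = 15×169 + 76, 169 = 2×76 + 17, 76 = 4×17 + 8, 17 = 2×8 + 1, 8 = 8×1).
Back-substituting, 169×(309) + 2611×(-20) = 1.
Scale by 8384628: one solution is (2590850052, -167692560). Reduce x mod 2611: (1750, 3098).
General: x = 1750 + 2611t, y = 3098 - 169t.
x ≥ 0 ⇒ t ≥ 0; y ≥ 0 ⇒ t ≤ 18. So t ∈ [0, 18]: 19 solutions.

19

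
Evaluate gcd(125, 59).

gcd(125, 59):
  125 = 2×59 + 7
  59 = 8×7 + 3
  7 = 2×3 + 1
  3 = 3×1
so gcd(125, 59) = 1.

1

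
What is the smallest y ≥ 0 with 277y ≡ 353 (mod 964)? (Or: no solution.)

137

gcd(964, 277) = 1.
1 divides 353, so solutions exist.
By Bézout, 277*(-87) + 964*(25) = 1.
So 277*(-87) ≡ 1 (mod 964); multiply by 353: y ≡ -30711 (mod 964).
Smallest nonnegative: y = -30711 mod 964 = 137.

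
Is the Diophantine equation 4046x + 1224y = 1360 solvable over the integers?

yes

gcd(4046, 1224) = 34  (4046 = 3*1224 + 374, 1224 = 3*374 + 102, 374 = 3*102 + 68, 102 = 1*68 + 34, 68 = 2*34).
34 divides 1360, so integer solutions exist.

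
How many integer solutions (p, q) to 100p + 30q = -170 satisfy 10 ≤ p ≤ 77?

23

gcd(100, 30) = 10.
By Bézout, 100*(1) + 30*(-3) = 10.
Particular solution: (1, -9).
General solution: p = 1 + 3t, q = -9 - 10t for integer t.
10 ≤ 1 + 3t ≤ 77 gives t ∈ [3, 25], which is 23 values.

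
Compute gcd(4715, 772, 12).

1

gcd(4715, 772) = 1.
gcd(1, 12) = 1.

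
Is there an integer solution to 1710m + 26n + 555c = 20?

yes

gcd(1710, 26) = 2.
gcd(2, 555) = 1.
1 divides 20, so integer solutions exist.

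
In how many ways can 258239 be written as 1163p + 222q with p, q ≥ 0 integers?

gcd(1163, 222) = 1.
By Bézout, 1163×(-67) + 222×(351) = 1.
One solution: (1, 1158).
General: p = 1 + 222t, q = 1158 - 1163t.
p ≥ 0 ⇒ t ≥ 0; q ≥ 0 ⇒ t ≤ 0. So t ∈ [0, 0]: 1 solution.

1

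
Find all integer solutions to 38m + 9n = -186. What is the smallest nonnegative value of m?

gcd(38, 9):
  38 = 4*9 + 2
  9 = 4*2 + 1
  2 = 2*1
so gcd(38, 9) = 1.
1 divides -186, so solutions exist.
Back-substitute for Bézout coefficients:
  1 = 9 - 4*2
  ... = 38*(-4) + 9*(17)
Scale by -186/1 = -186: (m₀, n₀) = (744, -3162).
General solution: m = 744 + 9t, n = -3162 - 38t for integer t.
m ≥ 0: smallest is 744 mod 9 = 6 (at t = -82), with n = -46.

6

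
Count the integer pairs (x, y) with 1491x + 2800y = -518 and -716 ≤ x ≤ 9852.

26

gcd(2800, 1491) = 7  (2800 = 1·1491 + 1309, 1491 = 1·1309 + 182, 1309 = 7·182 + 35, 182 = 5·35 + 7, 35 = 5·7).
Back-substituting, 1491·(77) + 2800·(-41) = 7.
Scale by -74: particular solution (-5698, 3034); reduce x mod 400: (302, -161).
General solution: x = 302 + 400t, y = -161 - 213t for integer t.
-716 ≤ 302 + 400t ≤ 9852 gives t ∈ [-2, 23], which is 26 values.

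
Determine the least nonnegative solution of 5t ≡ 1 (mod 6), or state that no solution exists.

5

gcd(6, 5) = 1.
1 divides 1, so solutions exist.
By Bézout, 5*(-1) + 6*(1) = 1.
So 5*(-1) ≡ 1 (mod 6); multiply by 1: t ≡ -1 (mod 6).
Smallest nonnegative: t = -1 mod 6 = 5.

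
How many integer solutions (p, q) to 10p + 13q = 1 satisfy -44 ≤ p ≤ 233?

21

gcd(13, 10) = 1  (13 = 1*10 + 3, 10 = 3*3 + 1, 3 = 3*1).
Back-substituting, 10*(4) + 13*(-3) = 1.
Scale by 1: particular solution (4, -3); reduce p mod 13: (4, -3).
General solution: p = 4 + 13t, q = -3 - 10t for integer t.
-44 ≤ 4 + 13t ≤ 233 gives t ∈ [-3, 17], which is 21 values.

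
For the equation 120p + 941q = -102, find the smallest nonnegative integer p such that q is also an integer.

gcd(941, 120):
  941 = 7*120 + 101
  120 = 1*101 + 19
  101 = 5*19 + 6
  19 = 3*6 + 1
  6 = 6*1
so gcd(941, 120) = 1.
1 divides -102, so solutions exist.
Back-substitute for Bézout coefficients:
  1 = 19 - 3*6
  ... = 120*(149) + 941*(-19)
Scale by -102/1 = -102: (p₀, q₀) = (-15198, 1938).
General solution: p = -15198 + 941t, q = 1938 - 120t for integer t.
p ≥ 0: smallest is -15198 mod 941 = 799 (at t = 17), with q = -102.

799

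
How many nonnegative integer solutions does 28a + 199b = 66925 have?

12

gcd(199, 28) = 1  (199 = 7·28 + 3, 28 = 9·3 + 1, 3 = 3·1).
Back-substituting, 28·(64) + 199·(-9) = 1.
Scale by 66925: one solution is (4283200, -602325). Reduce a mod 199: (123, 319).
General: a = 123 + 199t, b = 319 - 28t.
a ≥ 0 ⇒ t ≥ 0; b ≥ 0 ⇒ t ≤ 11. So t ∈ [0, 11]: 12 solutions.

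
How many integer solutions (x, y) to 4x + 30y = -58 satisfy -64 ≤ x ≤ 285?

gcd(30, 4):
  30 = 7·4 + 2
  4 = 2·2
so gcd(30, 4) = 2.
Back-substitute for Bézout coefficients:
  2 = 30 - 7·4
  ... = 4·(-7) + 30·(1)
Scale by -29: particular solution (203, -29); reduce x mod 15: (8, -3).
General solution: x = 8 + 15t, y = -3 - 2t for integer t.
-64 ≤ 8 + 15t ≤ 285 gives t ∈ [-4, 18], which is 23 values.

23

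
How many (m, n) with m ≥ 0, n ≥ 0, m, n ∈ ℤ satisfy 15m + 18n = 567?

gcd(18, 15):
  18 = 1×15 + 3
  15 = 5×3
so gcd(18, 15) = 3.
Back-substitute for Bézout coefficients:
  3 = 18 - 1×15
  ... = 15×(-1) + 18×(1)
Scale by 189: one solution is (-189, 189). Reduce m mod 6: (3, 29).
General: m = 3 + 6t, n = 29 - 5t.
m ≥ 0 ⇒ t ≥ 0; n ≥ 0 ⇒ t ≤ 5. So t ∈ [0, 5]: 6 solutions.

6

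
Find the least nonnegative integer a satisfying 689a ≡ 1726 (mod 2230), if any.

gcd(2230, 689) = 1.
1 divides 1726, so solutions exist.
By Bézout, 689×(-301) + 2230×(93) = 1.
So 689×(-301) ≡ 1 (mod 2230); multiply by 1726: a ≡ -519526 (mod 2230).
Smallest nonnegative: a = -519526 mod 2230 = 64.

64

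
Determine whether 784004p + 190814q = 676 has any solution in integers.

gcd(784004, 190814) = 26  (784004 = 4*190814 + 20748, 190814 = 9*20748 + 4082, 20748 = 5*4082 + 338, 4082 = 12*338 + 26, 338 = 13*26).
26 divides 676, so integer solutions exist.

yes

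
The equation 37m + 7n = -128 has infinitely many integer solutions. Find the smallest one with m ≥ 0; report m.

gcd(37, 7) = 1.
1 divides -128, so solutions exist.
By Bézout, 37×(-3) + 7×(16) = 1.
Scale by -128/1 = -128: (m₀, n₀) = (384, -2048).
General solution: m = 384 + 7t, n = -2048 - 37t for integer t.
m ≥ 0: smallest is 384 mod 7 = 6 (at t = -54), with n = -50.

6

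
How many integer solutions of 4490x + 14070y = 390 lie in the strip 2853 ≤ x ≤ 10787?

gcd(14070, 4490) = 10  (14070 = 3*4490 + 600, 4490 = 7*600 + 290, 600 = 2*290 + 20, 290 = 14*20 + 10, 20 = 2*10).
Back-substituting, 4490*(680) + 14070*(-217) = 10.
Scale by 39: particular solution (26520, -8463); reduce x mod 1407: (1194, -381).
General solution: x = 1194 + 1407t, y = -381 - 449t for integer t.
2853 ≤ 1194 + 1407t ≤ 10787 gives t ∈ [2, 6], which is 5 values.

5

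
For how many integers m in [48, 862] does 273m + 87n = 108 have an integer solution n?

28

gcd(273, 87) = 3.
By Bézout, 273×(-7) + 87×(22) = 3.
Particular solution: (9, -27).
General solution: m = 9 + 29t, n = -27 - 91t for integer t.
48 ≤ 9 + 29t ≤ 862 gives t ∈ [2, 29], which is 28 values.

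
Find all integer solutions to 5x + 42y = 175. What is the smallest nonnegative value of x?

35

gcd(42, 5):
  42 = 8×5 + 2
  5 = 2×2 + 1
  2 = 2×1
so gcd(42, 5) = 1.
1 divides 175, so solutions exist.
Back-substitute for Bézout coefficients:
  1 = 5 - 2×2
  ... = 5×(17) + 42×(-2)
Scale by 175/1 = 175: (x₀, y₀) = (2975, -350).
General solution: x = 2975 + 42t, y = -350 - 5t for integer t.
x ≥ 0: smallest is 2975 mod 42 = 35 (at t = -70), with y = 0.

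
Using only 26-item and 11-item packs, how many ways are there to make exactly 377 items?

1

Need nonnegative integers with 26j + 11k = 377.
gcd(26, 11) = 1, and 26·(3) + 11·(-7) = 1.
So (j₀, k₀) = (1131, -2639); general j = 1131 + 11t, k = -2639 - 26t.
j ≥ 0 ⇒ t ≥ -102; k ≥ 0 ⇒ t ≤ -102. That's 1 value of t.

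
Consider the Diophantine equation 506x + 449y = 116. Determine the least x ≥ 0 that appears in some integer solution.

gcd(506, 449):
  506 = 1*449 + 57
  449 = 7*57 + 50
  57 = 1*50 + 7
  50 = 7*7 + 1
  7 = 7*1
so gcd(506, 449) = 1.
1 divides 116, so solutions exist.
Back-substitute for Bézout coefficients:
  1 = 50 - 7*7
  ... = 506*(-63) + 449*(71)
Scale by 116/1 = 116: (x₀, y₀) = (-7308, 8236).
General solution: x = -7308 + 449t, y = 8236 - 506t for integer t.
x ≥ 0: smallest is -7308 mod 449 = 325 (at t = 17), with y = -366.

325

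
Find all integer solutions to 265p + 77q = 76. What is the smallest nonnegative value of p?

43

gcd(265, 77) = 1.
1 divides 76, so solutions exist.
By Bézout, 265·(34) + 77·(-117) = 1.
Scale by 76/1 = 76: (p₀, q₀) = (2584, -8892).
General solution: p = 2584 + 77t, q = -8892 - 265t for integer t.
p ≥ 0: smallest is 2584 mod 77 = 43 (at t = -33), with q = -147.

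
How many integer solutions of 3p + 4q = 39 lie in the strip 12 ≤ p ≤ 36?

gcd(4, 3) = 1  (4 = 1×3 + 1, 3 = 3×1).
Back-substituting, 3×(-1) + 4×(1) = 1.
Scale by 39: particular solution (-39, 39); reduce p mod 4: (1, 9).
General solution: p = 1 + 4t, q = 9 - 3t for integer t.
12 ≤ 1 + 4t ≤ 36 gives t ∈ [3, 8], which is 6 values.

6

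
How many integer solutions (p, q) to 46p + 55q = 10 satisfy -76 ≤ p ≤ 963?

19

gcd(55, 46) = 1  (55 = 1×46 + 9, 46 = 5×9 + 1, 9 = 9×1).
Back-substituting, 46×(6) + 55×(-5) = 1.
Scale by 10: particular solution (60, -50); reduce p mod 55: (5, -4).
General solution: p = 5 + 55t, q = -4 - 46t for integer t.
-76 ≤ 5 + 55t ≤ 963 gives t ∈ [-1, 17], which is 19 values.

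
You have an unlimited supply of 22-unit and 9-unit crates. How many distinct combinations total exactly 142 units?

1

Need nonnegative integers with 22j + 9k = 142.
gcd(22, 9) = 1, and 22·(-2) + 9·(5) = 1.
So (j₀, k₀) = (-284, 710); general j = -284 + 9t, k = 710 - 22t.
j ≥ 0 ⇒ t ≥ 32; k ≥ 0 ⇒ t ≤ 32. That's 1 value of t.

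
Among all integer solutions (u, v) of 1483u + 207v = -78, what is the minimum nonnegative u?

gcd(1483, 207):
  1483 = 7·207 + 34
  207 = 6·34 + 3
  34 = 11·3 + 1
  3 = 3·1
so gcd(1483, 207) = 1.
1 divides -78, so solutions exist.
Back-substitute for Bézout coefficients:
  1 = 34 - 11·3
  ... = 1483·(67) + 207·(-480)
Scale by -78/1 = -78: (u₀, v₀) = (-5226, 37440).
General solution: u = -5226 + 207t, v = 37440 - 1483t for integer t.
u ≥ 0: smallest is -5226 mod 207 = 156 (at t = 26), with v = -1118.

156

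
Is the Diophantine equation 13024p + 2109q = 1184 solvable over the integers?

yes

gcd(13024, 2109):
  13024 = 6×2109 + 370
  2109 = 5×370 + 259
  370 = 1×259 + 111
  259 = 2×111 + 37
  111 = 3×37
so gcd(13024, 2109) = 37.
37 divides 1184, so integer solutions exist.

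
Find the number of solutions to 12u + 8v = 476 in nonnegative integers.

20

gcd(12, 8):
  12 = 1×8 + 4
  8 = 2×4
so gcd(12, 8) = 4.
Back-substitute for Bézout coefficients:
  4 = 12 - 1×8
  ... = 12×(1) + 8×(-1)
Scale by 119: one solution is (119, -119). Reduce u mod 2: (1, 58).
General: u = 1 + 2t, v = 58 - 3t.
u ≥ 0 ⇒ t ≥ 0; v ≥ 0 ⇒ t ≤ 19. So t ∈ [0, 19]: 20 solutions.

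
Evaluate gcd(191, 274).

gcd(274, 191) = 1  (274 = 1*191 + 83, 191 = 2*83 + 25, 83 = 3*25 + 8, 25 = 3*8 + 1, 8 = 8*1).

1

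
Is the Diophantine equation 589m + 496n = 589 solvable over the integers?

gcd(589, 496) = 31.
31 divides 589, so integer solutions exist.

yes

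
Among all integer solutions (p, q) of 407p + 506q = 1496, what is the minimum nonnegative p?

gcd(506, 407) = 11.
11 divides 1496, so solutions exist.
By Bézout, 407*(5) + 506*(-4) = 11.
Scale by 1496/11 = 136: (p₀, q₀) = (680, -544).
General solution: p = 680 + 46t, q = -544 - 37t for integer t.
p ≥ 0: smallest is 680 mod 46 = 36 (at t = -14), with q = -26.

36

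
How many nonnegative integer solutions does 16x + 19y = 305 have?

gcd(19, 16) = 1.
By Bézout, 16*(6) + 19*(-5) = 1.
One solution: (6, 11).
General: x = 6 + 19t, y = 11 - 16t.
x ≥ 0 ⇒ t ≥ 0; y ≥ 0 ⇒ t ≤ 0. So t ∈ [0, 0]: 1 solution.

1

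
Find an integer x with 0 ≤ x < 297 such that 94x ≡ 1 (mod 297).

gcd(297, 94) = 1.
By Bézout, 94*(79) + 297*(-25) = 1.
So 94*79 ≡ 1 (mod 297), and 79 mod 297 = 79.

79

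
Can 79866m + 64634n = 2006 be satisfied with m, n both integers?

yes

gcd(79866, 64634) = 34  (79866 = 1·64634 + 15232, 64634 = 4·15232 + 3706, 15232 = 4·3706 + 408, 3706 = 9·408 + 34, 408 = 12·34).
34 divides 2006, so integer solutions exist.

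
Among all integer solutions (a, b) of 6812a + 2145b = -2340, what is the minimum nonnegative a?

45

gcd(6812, 2145) = 13.
13 divides -2340, so solutions exist.
By Bézout, 6812*(74) + 2145*(-235) = 13.
Scale by -2340/13 = -180: (a₀, b₀) = (-13320, 42300).
General solution: a = -13320 + 165t, b = 42300 - 524t for integer t.
a ≥ 0: smallest is -13320 mod 165 = 45 (at t = 81), with b = -144.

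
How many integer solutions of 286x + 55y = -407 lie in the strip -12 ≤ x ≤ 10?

5

gcd(286, 55) = 11  (286 = 5*55 + 11, 55 = 5*11).
Back-substituting, 286*(1) + 55*(-5) = 11.
Scale by -37: particular solution (-37, 185); reduce x mod 5: (3, -23).
General solution: x = 3 + 5t, y = -23 - 26t for integer t.
-12 ≤ 3 + 5t ≤ 10 gives t ∈ [-3, 1], which is 5 values.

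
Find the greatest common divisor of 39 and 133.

gcd(133, 39) = 1  (133 = 3·39 + 16, 39 = 2·16 + 7, 16 = 2·7 + 2, 7 = 3·2 + 1, 2 = 2·1).

1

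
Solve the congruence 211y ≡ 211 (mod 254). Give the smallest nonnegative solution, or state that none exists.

gcd(254, 211):
  254 = 1*211 + 43
  211 = 4*43 + 39
  43 = 1*39 + 4
  39 = 9*4 + 3
  4 = 1*3 + 1
  3 = 3*1
so gcd(254, 211) = 1.
1 divides 211, so solutions exist.
Back-substitute for Bézout coefficients:
  1 = 4 - 1*3
  ... = 211*(-65) + 254*(54)
So 211*(-65) ≡ 1 (mod 254); multiply by 211: y ≡ -13715 (mod 254).
Smallest nonnegative: y = -13715 mod 254 = 1.

1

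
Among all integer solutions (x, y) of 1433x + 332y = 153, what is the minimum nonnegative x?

gcd(1433, 332):
  1433 = 4×332 + 105
  332 = 3×105 + 17
  105 = 6×17 + 3
  17 = 5×3 + 2
  3 = 1×2 + 1
  2 = 2×1
so gcd(1433, 332) = 1.
1 divides 153, so solutions exist.
Back-substitute for Bézout coefficients:
  1 = 3 - 1×2
  ... = 1433×(117) + 332×(-505)
Scale by 153/1 = 153: (x₀, y₀) = (17901, -77265).
General solution: x = 17901 + 332t, y = -77265 - 1433t for integer t.
x ≥ 0: smallest is 17901 mod 332 = 305 (at t = -53), with y = -1316.

305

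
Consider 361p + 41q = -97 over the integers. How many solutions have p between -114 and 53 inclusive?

4

gcd(361, 41) = 1.
By Bézout, 361*(5) + 41*(-44) = 1.
Particular solution: (7, -64).
General solution: p = 7 + 41t, q = -64 - 361t for integer t.
-114 ≤ 7 + 41t ≤ 53 gives t ∈ [-2, 1], which is 4 values.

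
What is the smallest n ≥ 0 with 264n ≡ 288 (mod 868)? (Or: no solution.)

gcd(868, 264) = 4  (868 = 3×264 + 76, 264 = 3×76 + 36, 76 = 2×36 + 4, 36 = 9×4).
4 divides 288, so solutions exist.
Back-substituting, 264×(-23) + 868×(7) = 4.
So 264×(-23) ≡ 4 (mod 868); multiply by 72: n ≡ -1656 (mod 217).
Smallest nonnegative: n = -1656 mod 217 = 80.

80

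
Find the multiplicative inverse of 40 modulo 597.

403

gcd(597, 40) = 1  (597 = 14*40 + 37, 40 = 1*37 + 3, 37 = 12*3 + 1, 3 = 3*1).
Back-substituting, 40*(-194) + 597*(13) = 1.
So 40*-194 ≡ 1 (mod 597), and -194 mod 597 = 403.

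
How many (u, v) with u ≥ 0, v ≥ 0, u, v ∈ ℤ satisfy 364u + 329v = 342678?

20

gcd(364, 329) = 7  (364 = 1*329 + 35, 329 = 9*35 + 14, 35 = 2*14 + 7, 14 = 2*7).
Back-substituting, 364*(19) + 329*(-21) = 7.
Scale by 48954: one solution is (930126, -1028034). Reduce u mod 47: (43, 994).
General: u = 43 + 47t, v = 994 - 52t.
u ≥ 0 ⇒ t ≥ 0; v ≥ 0 ⇒ t ≤ 19. So t ∈ [0, 19]: 20 solutions.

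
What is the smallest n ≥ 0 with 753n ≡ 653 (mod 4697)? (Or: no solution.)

949

gcd(4697, 753):
  4697 = 6×753 + 179
  753 = 4×179 + 37
  179 = 4×37 + 31
  37 = 1×31 + 6
  31 = 5×6 + 1
  6 = 6×1
so gcd(4697, 753) = 1.
1 divides 653, so solutions exist.
Back-substitute for Bézout coefficients:
  1 = 31 - 5×6
  ... = 753×(-761) + 4697×(122)
So 753×(-761) ≡ 1 (mod 4697); multiply by 653: n ≡ -496933 (mod 4697).
Smallest nonnegative: n = -496933 mod 4697 = 949.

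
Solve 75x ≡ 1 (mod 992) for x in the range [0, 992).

291

gcd(992, 75) = 1.
By Bézout, 75·(291) + 992·(-22) = 1.
So 75·291 ≡ 1 (mod 992), and 291 mod 992 = 291.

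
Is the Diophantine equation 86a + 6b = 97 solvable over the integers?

no

gcd(86, 6) = 2.
2 does not divide 97 (remainder 1), so no integer solutions.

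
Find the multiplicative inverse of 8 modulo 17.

15

gcd(17, 8) = 1  (17 = 2·8 + 1, 8 = 8·1).
Back-substituting, 8·(-2) + 17·(1) = 1.
So 8·-2 ≡ 1 (mod 17), and -2 mod 17 = 15.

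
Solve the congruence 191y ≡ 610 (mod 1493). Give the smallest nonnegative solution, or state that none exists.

gcd(1493, 191):
  1493 = 7·191 + 156
  191 = 1·156 + 35
  156 = 4·35 + 16
  35 = 2·16 + 3
  16 = 5·3 + 1
  3 = 3·1
so gcd(1493, 191) = 1.
1 divides 610, so solutions exist.
Back-substitute for Bézout coefficients:
  1 = 16 - 5·3
  ... = 191·(-469) + 1493·(60)
So 191·(-469) ≡ 1 (mod 1493); multiply by 610: y ≡ -286090 (mod 1493).
Smallest nonnegative: y = -286090 mod 1493 = 566.

566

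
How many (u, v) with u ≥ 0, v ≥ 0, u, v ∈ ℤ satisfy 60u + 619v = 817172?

gcd(619, 60) = 1  (619 = 10*60 + 19, 60 = 3*19 + 3, 19 = 6*3 + 1, 3 = 3*1).
Back-substituting, 60*(-196) + 619*(19) = 1.
Scale by 817172: one solution is (-160165712, 15526268). Reduce u mod 619: (538, 1268).
General: u = 538 + 619t, v = 1268 - 60t.
u ≥ 0 ⇒ t ≥ 0; v ≥ 0 ⇒ t ≤ 21. So t ∈ [0, 21]: 22 solutions.

22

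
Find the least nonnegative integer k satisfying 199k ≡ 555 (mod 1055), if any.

gcd(1055, 199) = 1  (1055 = 5*199 + 60, 199 = 3*60 + 19, 60 = 3*19 + 3, 19 = 6*3 + 1, 3 = 3*1).
1 divides 555, so solutions exist.
Back-substituting, 199*(334) + 1055*(-63) = 1.
So 199*(334) ≡ 1 (mod 1055); multiply by 555: k ≡ 185370 (mod 1055).
Smallest nonnegative: k = 185370 mod 1055 = 745.

745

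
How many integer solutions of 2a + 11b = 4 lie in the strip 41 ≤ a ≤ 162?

11

gcd(11, 2) = 1.
By Bézout, 2×(-5) + 11×(1) = 1.
Particular solution: (2, 0).
General solution: a = 2 + 11t, b = 0 - 2t for integer t.
41 ≤ 2 + 11t ≤ 162 gives t ∈ [4, 14], which is 11 values.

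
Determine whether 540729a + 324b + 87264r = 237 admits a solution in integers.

no

gcd(540729, 324) = 27.
gcd(27, 87264) = 27.
27 does not divide 237 (remainder 21), so no integer solutions.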